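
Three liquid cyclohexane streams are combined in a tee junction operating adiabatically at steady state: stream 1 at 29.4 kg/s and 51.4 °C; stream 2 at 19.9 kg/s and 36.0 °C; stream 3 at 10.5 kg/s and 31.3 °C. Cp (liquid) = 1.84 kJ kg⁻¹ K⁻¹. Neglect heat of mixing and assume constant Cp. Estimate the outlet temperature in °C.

Energy balance with Q = 0: Σ ṁᵢCp,ᵢ(T_out − Tᵢ) = 0
T_out = Σ ṁᵢCp,ᵢTᵢ / Σ ṁᵢCp,ᵢ
      = 4703.4 / 110.03 = 42.746 °C

T_out = 42.7 °C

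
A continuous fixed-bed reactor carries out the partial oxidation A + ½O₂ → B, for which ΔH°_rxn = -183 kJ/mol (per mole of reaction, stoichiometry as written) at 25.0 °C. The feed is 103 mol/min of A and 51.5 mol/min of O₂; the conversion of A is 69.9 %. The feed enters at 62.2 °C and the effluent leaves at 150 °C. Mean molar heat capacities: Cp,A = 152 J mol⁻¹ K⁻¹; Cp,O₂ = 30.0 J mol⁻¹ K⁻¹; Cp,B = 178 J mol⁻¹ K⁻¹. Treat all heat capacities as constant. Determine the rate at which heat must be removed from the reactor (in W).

Extent of reaction ξ = 0.699 × 103 = 71.997 mol/min
Reaction term: ξ·ΔH°_rxn = 71.997 × -183 = -13175 kJ/min
Sensible, feed 62.2→25 °C: -639.88 kJ/min
Outlet flows (mol/min): A 31.003, O₂ 15.502, B 71.997
Sensible, products 25→150 °C: 2249.1 kJ/min
Q = ΔH = -11566 kJ/min = -192.77 kW
Heat removed = 192770 W

Q_out = 193000 W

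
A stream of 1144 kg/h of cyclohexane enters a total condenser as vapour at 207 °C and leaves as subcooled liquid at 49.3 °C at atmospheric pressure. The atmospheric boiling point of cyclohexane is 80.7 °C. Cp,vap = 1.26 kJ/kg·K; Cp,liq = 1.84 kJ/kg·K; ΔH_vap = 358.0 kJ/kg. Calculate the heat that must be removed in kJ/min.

Q_c = 11000 kJ/min

vapour 207→80.7 °C: -159.14 kJ/kg
condensation at 80.7 °C: -358 kJ/kg
liquid 80.7→49.3 °C: -57.776 kJ/kg
Δh = -159.14 + -358 + -57.776 = -574.91 kJ/kg
Q = ṁ·Δh = 1144 kg/h × -574.91 kJ/kg = -657700 kJ/h
|Q| = 182.69 kW = 10962 kJ/min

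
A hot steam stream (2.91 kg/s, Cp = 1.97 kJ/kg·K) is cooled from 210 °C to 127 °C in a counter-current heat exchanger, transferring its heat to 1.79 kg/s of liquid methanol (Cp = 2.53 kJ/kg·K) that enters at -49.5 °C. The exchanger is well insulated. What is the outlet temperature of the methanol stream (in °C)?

Heat released by hot stream: Q = 2.91 × 1.97 × (210 − 127) = 475.81 kJ/s
Energy balance on cold side (adiabatic exchanger): Q = ṁ_c·Cp_c·(T_c,out − T_c,in)
T_c,out = -49.5 + 475.81/(1.79 × 2.53) = 55.566 °C

T_c,out = 55.6 °C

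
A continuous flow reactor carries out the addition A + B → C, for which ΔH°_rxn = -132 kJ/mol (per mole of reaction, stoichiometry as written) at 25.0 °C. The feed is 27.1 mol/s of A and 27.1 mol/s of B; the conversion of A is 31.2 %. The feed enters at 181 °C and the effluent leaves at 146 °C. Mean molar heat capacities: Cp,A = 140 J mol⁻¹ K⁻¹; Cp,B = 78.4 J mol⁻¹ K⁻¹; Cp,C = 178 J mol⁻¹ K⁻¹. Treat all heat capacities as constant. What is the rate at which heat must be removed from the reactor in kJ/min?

Q_out = 81900 kJ/min

Extent of reaction ξ = 0.312 × 27.1 = 8.4552 mol/s
Reaction term: ξ·ΔH°_rxn = 8.4552 × -132 = -1116.1 kJ/s
Sensible, feed 181→25 °C: -923.31 kJ/s
Outlet flows (mol/s): A 18.645, B 18.645, C 8.4552
Sensible, products 25→146 °C: 674.82 kJ/s
Q = ΔH = -1364.6 kJ/s = -1364.6 kW
Heat removed = 81874 kJ/min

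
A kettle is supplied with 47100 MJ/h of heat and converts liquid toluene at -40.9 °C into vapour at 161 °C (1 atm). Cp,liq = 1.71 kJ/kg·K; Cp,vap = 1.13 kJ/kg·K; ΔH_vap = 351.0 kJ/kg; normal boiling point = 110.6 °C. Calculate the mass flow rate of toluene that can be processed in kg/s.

Δh = 1.71×(110.6−-40.9) + 351.0 + 1.13×(161−110.6) = 667.02 kJ/kg
Q = 47100 MJ/h = 13083 kJ/s = 13083 kJ/s
ṁ = Q/Δh = 13083 / 667.02 = 19.615 kg/s

ṁ = 19.6 kg/s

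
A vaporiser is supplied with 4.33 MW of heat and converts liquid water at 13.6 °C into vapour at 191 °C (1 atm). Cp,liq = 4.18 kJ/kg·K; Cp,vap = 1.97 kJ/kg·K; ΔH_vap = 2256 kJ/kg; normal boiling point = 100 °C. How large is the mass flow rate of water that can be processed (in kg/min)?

Δh = 4.18×(100−13.6) + 2256 + 1.97×(191−100) = 2796.4 kJ/kg
Q = 4.33 MW = 4330 kJ/s = 259800 kJ/min
ṁ = Q/Δh = 259800 / 2796.4 = 92.904 kg/min

ṁ = 92.9 kg/min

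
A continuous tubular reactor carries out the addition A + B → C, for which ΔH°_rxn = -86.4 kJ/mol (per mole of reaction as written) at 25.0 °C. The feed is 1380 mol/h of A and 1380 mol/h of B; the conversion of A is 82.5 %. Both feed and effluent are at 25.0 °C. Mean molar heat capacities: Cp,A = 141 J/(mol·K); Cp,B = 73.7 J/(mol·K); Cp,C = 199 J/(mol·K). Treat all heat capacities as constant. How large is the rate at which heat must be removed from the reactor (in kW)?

Extent of reaction ξ = 0.825 × 1380 = 1138.5 mol/h
Reaction term: ξ·ΔH°_rxn = 1138.5 × -86.4 = -98366 kJ/h
Q = ΔH = -98366 kJ/h = -27.324 kW
Heat removed = 27.324 kW

Q_out = 27.3 kW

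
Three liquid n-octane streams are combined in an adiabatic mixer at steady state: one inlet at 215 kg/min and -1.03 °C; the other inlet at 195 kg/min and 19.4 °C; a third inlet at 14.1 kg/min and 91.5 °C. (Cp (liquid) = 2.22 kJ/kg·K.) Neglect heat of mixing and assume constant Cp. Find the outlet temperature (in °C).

T_out = 11.4 °C

Energy balance with Q = 0: Σ ṁᵢCp,ᵢ(T_out − Tᵢ) = 0
T_out = Σ ṁᵢCp,ᵢTᵢ / Σ ṁᵢCp,ᵢ
      = 10771 / 941.5 = 11.44 °C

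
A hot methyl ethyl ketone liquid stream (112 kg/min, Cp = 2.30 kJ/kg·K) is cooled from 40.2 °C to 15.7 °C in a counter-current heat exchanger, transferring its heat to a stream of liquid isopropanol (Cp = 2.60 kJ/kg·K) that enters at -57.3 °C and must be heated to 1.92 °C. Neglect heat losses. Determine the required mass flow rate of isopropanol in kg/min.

Heat released by hot stream: Q = 112 × 2.30 × (40.2 − 15.7) = 6311.2 kJ/min
Energy balance on cold side (adiabatic exchanger): Q = ṁ_c·Cp_c·(T_c,out − T_c,in)
ṁ_c = 6311.2 / [2.60 × (1.92 − -57.3)] = 40.989 kg/min

ṁ_c = 41.0 kg/min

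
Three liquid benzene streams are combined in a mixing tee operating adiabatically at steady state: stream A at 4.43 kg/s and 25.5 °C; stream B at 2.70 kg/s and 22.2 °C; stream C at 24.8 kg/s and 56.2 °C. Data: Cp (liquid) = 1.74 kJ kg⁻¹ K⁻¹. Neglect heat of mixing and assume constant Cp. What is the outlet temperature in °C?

T_out = 49.1 °C

No heat crosses the boundary, so H_out = H_in.
Σ ṁᵢCp,ᵢTᵢ = 4.43×1.74×25.5 + 2.70×1.74×22.2 + 24.8×1.74×56.2 = 2726
Σ ṁᵢCp,ᵢ = 4.43×1.74 + 2.70×1.74 + 24.8×1.74 = 55.558
T_out = 2726 / 55.558 = 49.066 °C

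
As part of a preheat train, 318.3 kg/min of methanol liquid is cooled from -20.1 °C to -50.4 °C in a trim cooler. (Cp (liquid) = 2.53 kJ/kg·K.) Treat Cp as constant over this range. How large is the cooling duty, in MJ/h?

Q_c = 1460 MJ/h

Q = ṁ·Cp·ΔT = 318.3 × 2.53 × (-50.4 − -20.1) = -24401 kJ/min
Converting: 24401 / 60 s = 406.68 kW
Cooling duty = 1464 MJ/h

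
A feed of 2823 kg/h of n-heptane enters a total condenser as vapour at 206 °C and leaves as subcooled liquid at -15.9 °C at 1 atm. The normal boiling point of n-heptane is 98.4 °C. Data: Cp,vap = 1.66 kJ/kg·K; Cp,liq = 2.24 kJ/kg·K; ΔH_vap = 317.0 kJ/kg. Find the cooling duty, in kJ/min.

vapour 206→98.4 °C: -178.62 kJ/kg
condensation at 98.4 °C: -317 kJ/kg
liquid 98.4→-15.9 °C: -256.03 kJ/kg
Δh = -178.62 + -317 + -256.03 = -751.65 kJ/kg
Q = ṁ·Δh = 2823 kg/h × -751.65 kJ/kg = -2.1219e+06 kJ/h
|Q| = 589.42 kW = 35365 kJ/min

Q_c = 35400 kJ/min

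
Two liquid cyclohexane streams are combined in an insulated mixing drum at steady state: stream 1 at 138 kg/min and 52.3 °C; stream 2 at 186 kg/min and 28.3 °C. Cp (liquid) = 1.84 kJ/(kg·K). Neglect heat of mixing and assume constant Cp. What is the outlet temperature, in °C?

T_out = 38.5 °C

Energy balance with Q = 0: Σ ṁᵢCp,ᵢ(T_out − Tᵢ) = 0
Σ ṁᵢCp,ᵢTᵢ = 138×1.84×52.3 + 186×1.84×28.3 = 22965
Σ ṁᵢCp,ᵢ = 138×1.84 + 186×1.84 = 596.16
T_out = 22965 / 596.16 = 38.522 °C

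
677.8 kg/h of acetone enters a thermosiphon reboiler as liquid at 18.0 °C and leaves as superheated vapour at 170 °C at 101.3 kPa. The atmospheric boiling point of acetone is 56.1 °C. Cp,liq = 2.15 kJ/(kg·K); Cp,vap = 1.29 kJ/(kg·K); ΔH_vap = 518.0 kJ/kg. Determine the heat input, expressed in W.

liquid 18.0→56.1 °C: 81.915 kJ/kg
vaporisation at 56.1 °C: 518 kJ/kg
vapour 56.1→170 °C: 146.93 kJ/kg
Δh = 81.915 + 518 + 146.93 = 746.85 kJ/kg
Q = ṁ·Δh = 677.8 kg/h × 746.85 kJ/kg = 506210 kJ/h
|Q| = 140.61 kW = 140610 W

Q = 141000 W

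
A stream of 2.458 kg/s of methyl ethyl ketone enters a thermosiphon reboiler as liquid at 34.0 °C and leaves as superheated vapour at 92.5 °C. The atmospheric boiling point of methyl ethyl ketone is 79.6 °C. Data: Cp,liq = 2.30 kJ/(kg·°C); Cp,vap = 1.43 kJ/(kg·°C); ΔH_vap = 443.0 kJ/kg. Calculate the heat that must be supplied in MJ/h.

liquid 34.0→79.6 °C: 104.88 kJ/kg
vaporisation at 79.6 °C: 443 kJ/kg
vapour 79.6→92.5 °C: 18.447 kJ/kg
Δh = 104.88 + 443 + 18.447 = 566.33 kJ/kg
Q = ṁ·Δh = 2.458 kg/s × 566.33 kJ/kg = 1392 kJ/s
|Q| = 1392 kW = 5011.3 MJ/h

Q = 5010 MJ/h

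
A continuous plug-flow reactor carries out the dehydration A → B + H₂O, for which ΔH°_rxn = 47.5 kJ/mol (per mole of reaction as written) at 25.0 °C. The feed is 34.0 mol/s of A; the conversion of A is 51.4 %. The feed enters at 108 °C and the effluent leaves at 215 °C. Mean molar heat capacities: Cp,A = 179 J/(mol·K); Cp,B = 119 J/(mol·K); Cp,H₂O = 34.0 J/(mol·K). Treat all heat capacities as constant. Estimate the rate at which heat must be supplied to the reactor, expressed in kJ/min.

Extent of reaction ξ = 0.514 × 34.0 = 17.476 mol/s
Reaction term: ξ·ΔH°_rxn = 17.476 × 47.5 = 830.11 kJ/s
Sensible, feed 108→25 °C: -505.14 kJ/s
Outlet flows (mol/s): A 16.524, B 17.476, H₂O 17.476
Sensible, products 25→215 °C: 1070 kJ/s
Q = ΔH = 1395 kJ/s = 1395 kW
Heat supplied = 83699 kJ/min

Q_in = 83700 kJ/min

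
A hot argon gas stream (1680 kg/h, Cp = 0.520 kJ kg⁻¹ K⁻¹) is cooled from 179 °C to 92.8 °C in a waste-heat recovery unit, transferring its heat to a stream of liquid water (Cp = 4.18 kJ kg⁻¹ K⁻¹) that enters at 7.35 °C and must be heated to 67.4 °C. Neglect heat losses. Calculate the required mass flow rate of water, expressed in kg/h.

ṁ_c = 300 kg/h

Heat released by hot stream: Q = 1680 × 0.520 × (179 − 92.8) = 75304 kJ/h
Energy balance on cold side (adiabatic exchanger): Q = ṁ_c·Cp_c·(T_c,out − T_c,in)
ṁ_c = 75304 / [4.18 × (67.4 − 7.35)] = 300.01 kg/h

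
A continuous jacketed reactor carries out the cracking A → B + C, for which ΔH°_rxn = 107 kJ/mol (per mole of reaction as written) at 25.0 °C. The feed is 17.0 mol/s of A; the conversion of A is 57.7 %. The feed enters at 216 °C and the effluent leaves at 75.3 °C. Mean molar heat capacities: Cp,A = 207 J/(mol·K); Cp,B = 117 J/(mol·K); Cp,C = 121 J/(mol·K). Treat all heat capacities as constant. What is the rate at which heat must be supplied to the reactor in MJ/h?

Q_in = 2050 MJ/h

Extent of reaction ξ = 0.577 × 17.0 = 9.809 mol/s
Reaction term: ξ·ΔH°_rxn = 9.809 × 107 = 1049.6 kJ/s
Sensible, feed 216→25 °C: -672.13 kJ/s
Outlet flows (mol/s): A 7.191, B 9.809, C 9.809
Sensible, products 25→75.3 °C: 192.3 kJ/s
Q = ΔH = 569.73 kJ/s = 569.73 kW
Heat supplied = 2051 MJ/h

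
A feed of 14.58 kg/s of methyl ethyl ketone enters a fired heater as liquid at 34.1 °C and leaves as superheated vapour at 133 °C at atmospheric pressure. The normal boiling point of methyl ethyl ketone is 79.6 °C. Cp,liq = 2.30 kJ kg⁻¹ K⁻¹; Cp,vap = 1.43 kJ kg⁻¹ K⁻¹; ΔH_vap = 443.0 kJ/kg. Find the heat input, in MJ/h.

Q = 32800 MJ/h

liquid 34.1→79.6 °C: 104.65 kJ/kg
vaporisation at 79.6 °C: 443 kJ/kg
vapour 79.6→133 °C: 76.362 kJ/kg
Δh = 104.65 + 443 + 76.362 = 624.01 kJ/kg
Q = ṁ·Δh = 14.58 kg/s × 624.01 kJ/kg = 9098.1 kJ/s
|Q| = 9098.1 kW = 32753 MJ/h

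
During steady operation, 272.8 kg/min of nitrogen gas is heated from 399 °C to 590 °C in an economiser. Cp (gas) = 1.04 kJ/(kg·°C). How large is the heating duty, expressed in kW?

Q = 903 kW

Q = ṁ·Cp·ΔT = 272.8 × 1.04 × (590 − 399) = 54189 kJ/min
Converting: 54189 / 60 s = 903.15 kW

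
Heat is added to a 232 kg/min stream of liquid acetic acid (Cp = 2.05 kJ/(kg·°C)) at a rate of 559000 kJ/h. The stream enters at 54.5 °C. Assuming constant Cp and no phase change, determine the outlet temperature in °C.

Q = 559000 kJ/h = 9316.7 kJ/min
ΔT = Q/(ṁ·Cp) = 9316.7/(232×2.05) = 19.589 K
T_out = 54.5 + 19.589 = 74.089 °C

T_out = 74.1 °C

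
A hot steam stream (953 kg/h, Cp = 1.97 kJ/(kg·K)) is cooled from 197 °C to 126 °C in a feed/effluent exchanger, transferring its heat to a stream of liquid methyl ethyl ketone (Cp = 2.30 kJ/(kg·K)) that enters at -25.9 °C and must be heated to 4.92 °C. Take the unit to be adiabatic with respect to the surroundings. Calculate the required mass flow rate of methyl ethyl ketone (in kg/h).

ṁ_c = 1880 kg/h

Heat released by hot stream: Q = 953 × 1.97 × (197 − 126) = 133300 kJ/h
Energy balance on cold side (adiabatic exchanger): Q = ṁ_c·Cp_c·(T_c,out − T_c,in)
ṁ_c = 133300 / [2.30 × (4.92 − -25.9)] = 1880.4 kg/h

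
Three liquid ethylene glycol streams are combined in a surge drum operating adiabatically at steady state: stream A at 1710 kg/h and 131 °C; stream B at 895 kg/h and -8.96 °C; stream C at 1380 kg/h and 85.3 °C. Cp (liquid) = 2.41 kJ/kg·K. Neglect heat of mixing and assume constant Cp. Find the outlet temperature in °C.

T_out = 83.7 °C

Adiabatic, steady state ⇒ Σ ṁᵢCp,ᵢ(T_out − Tᵢ) = 0
T_out = Σ ṁᵢCp,ᵢTᵢ / Σ ṁᵢCp,ᵢ
      = 804230 / 9603.9 = 83.74 °C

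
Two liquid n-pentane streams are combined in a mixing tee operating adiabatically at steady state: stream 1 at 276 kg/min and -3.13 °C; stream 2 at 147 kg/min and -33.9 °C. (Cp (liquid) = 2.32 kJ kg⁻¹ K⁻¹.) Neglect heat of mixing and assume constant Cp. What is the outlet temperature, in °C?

Adiabatic, steady state ⇒ Σ ṁᵢCp,ᵢ(T_out − Tᵢ) = 0
Σ ṁᵢCp,ᵢTᵢ = 276×2.32×-3.13 + 147×2.32×-33.9 = -13565
Σ ṁᵢCp,ᵢ = 276×2.32 + 147×2.32 = 981.36
T_out = -13565 / 981.36 = -13.823 °C

T_out = -13.8 °C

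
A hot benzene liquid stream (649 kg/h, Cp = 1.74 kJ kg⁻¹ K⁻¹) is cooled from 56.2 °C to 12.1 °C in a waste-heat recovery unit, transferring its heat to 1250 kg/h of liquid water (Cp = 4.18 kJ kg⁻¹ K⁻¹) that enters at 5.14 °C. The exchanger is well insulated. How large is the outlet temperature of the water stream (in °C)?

T_c,out = 14.7 °C

Heat released by hot stream: Q = 649 × 1.74 × (56.2 − 12.1) = 49800 kJ/h
Energy balance on cold side (adiabatic exchanger): Q = ṁ_c·Cp_c·(T_c,out − T_c,in)
T_c,out = 5.14 + 49800/(1250 × 4.18) = 14.671 °C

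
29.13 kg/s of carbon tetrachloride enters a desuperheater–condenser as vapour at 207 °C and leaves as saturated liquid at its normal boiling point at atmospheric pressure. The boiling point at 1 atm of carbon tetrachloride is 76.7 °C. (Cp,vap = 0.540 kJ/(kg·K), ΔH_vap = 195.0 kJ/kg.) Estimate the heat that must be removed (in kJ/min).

vapour 207→76.7 °C: -70.362 kJ/kg
condensation at 76.7 °C: -195 kJ/kg
Δh = -70.362 + -195 = -265.36 kJ/kg
Q = ṁ·Δh = 29.13 kg/s × -265.36 kJ/kg = -7730 kJ/s
|Q| = 7730 kW = 463800 kJ/min

Q_c = 464000 kJ/min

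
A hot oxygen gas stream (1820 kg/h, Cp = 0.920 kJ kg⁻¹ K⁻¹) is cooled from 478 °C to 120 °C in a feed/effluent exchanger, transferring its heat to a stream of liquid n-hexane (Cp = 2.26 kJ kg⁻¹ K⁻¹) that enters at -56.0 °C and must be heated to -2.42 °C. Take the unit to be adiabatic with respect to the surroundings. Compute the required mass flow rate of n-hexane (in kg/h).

Heat released by hot stream: Q = 1820 × 0.920 × (478 − 120) = 599440 kJ/h
Energy balance on cold side (adiabatic exchanger): Q = ṁ_c·Cp_c·(T_c,out − T_c,in)
ṁ_c = 599440 / [2.26 × (-2.42 − -56.0)] = 4950.3 kg/h

ṁ_c = 4950 kg/h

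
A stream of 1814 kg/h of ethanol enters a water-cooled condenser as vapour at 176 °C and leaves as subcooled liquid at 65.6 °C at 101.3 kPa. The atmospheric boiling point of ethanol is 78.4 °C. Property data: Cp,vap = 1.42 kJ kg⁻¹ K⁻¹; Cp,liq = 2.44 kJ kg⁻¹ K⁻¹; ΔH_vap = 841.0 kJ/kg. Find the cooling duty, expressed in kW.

Q_c = 509 kW

vapour 176→78.4 °C: -138.59 kJ/kg
condensation at 78.4 °C: -841 kJ/kg
liquid 78.4→65.6 °C: -31.232 kJ/kg
Δh = -138.59 + -841 + -31.232 = -1010.8 kJ/kg
Q = ṁ·Δh = 1814 kg/h × -1010.8 kJ/kg = -1.8336e+06 kJ/h
|Q| = 509.34 kW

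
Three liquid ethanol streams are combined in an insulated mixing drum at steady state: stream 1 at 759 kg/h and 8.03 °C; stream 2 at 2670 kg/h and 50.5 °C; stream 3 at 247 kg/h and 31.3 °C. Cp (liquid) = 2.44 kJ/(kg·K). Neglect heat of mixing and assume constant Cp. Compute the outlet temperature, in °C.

No heat crosses the boundary, so H_out = H_in.
Σ ṁᵢCp,ᵢTᵢ = 759×2.44×8.03 + 2670×2.44×50.5 + 247×2.44×31.3 = 362730
Σ ṁᵢCp,ᵢ = 759×2.44 + 2670×2.44 + 247×2.44 = 8969.4
T_out = 362730 / 8969.4 = 40.441 °C

T_out = 40.4 °C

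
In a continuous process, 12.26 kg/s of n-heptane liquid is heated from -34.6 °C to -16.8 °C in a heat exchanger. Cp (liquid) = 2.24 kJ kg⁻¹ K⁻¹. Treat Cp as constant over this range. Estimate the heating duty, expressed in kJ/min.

Q = 29300 kJ/min

Q = ṁ·Cp·ΔT = 12.26 × 2.24 × (-16.8 − -34.6) = 488.83 kJ/s
Heating duty = 29330 kJ/min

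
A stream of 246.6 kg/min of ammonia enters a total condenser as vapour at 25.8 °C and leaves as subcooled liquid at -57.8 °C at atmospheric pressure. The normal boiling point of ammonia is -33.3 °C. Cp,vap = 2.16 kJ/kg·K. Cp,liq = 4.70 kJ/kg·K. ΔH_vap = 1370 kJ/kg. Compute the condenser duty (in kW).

Q_c = 6630 kW

vapour 25.8→-33.3 °C: -127.66 kJ/kg
condensation at -33.3 °C: -1370 kJ/kg
liquid -33.3→-57.8 °C: -115.15 kJ/kg
Δh = -127.66 + -1370 + -115.15 = -1612.8 kJ/kg
Q = ṁ·Δh = 246.6 kg/min × -1612.8 kJ/kg = -397720 kJ/min
|Q| = 6628.6 kW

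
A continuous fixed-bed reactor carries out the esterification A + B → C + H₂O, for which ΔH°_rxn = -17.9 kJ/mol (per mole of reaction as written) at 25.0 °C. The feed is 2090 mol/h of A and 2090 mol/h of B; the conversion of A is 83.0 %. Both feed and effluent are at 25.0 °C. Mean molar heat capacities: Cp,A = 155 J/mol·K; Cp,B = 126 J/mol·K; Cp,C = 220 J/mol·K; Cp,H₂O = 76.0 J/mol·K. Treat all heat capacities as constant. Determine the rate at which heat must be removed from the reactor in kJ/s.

Extent of reaction ξ = 0.830 × 2090 = 1734.7 mol/h
Reaction term: ξ·ΔH°_rxn = 1734.7 × -17.9 = -31051 kJ/h
Q = ΔH = -31051 kJ/h = -8.6253 kW
Heat removed = 8.6253 kJ/s

Q_out = 8.63 kJ/s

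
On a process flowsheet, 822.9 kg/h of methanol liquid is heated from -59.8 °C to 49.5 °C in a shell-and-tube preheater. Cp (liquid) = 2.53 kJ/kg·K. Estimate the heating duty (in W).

Q = 63200 W

Q = ṁ·Cp·ΔT = 822.9 × 2.53 × (49.5 − -59.8) = 227560 kJ/h
Converting: 227560 / 3600 s = 63.21 kW
Heating duty = 63210 W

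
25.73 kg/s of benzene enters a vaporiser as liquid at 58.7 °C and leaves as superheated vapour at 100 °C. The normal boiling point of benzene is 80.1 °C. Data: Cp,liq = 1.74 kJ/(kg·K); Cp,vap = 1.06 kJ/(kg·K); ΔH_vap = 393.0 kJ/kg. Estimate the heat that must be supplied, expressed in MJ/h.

liquid 58.7→80.1 °C: 37.236 kJ/kg
vaporisation at 80.1 °C: 393 kJ/kg
vapour 80.1→100 °C: 21.094 kJ/kg
Δh = 37.236 + 393 + 21.094 = 451.33 kJ/kg
Q = ṁ·Δh = 25.73 kg/s × 451.33 kJ/kg = 11613 kJ/s
|Q| = 11613 kW = 41806 MJ/h

Q = 41800 MJ/h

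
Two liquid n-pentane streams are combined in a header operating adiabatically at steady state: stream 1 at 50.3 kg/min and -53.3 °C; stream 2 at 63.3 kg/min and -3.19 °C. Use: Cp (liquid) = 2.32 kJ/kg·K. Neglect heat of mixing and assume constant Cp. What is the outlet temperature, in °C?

T_out = -25.4 °C

Energy balance with Q = 0: Σ ṁᵢCp,ᵢ(T_out − Tᵢ) = 0
Σ ṁᵢCp,ᵢTᵢ = 50.3×2.32×-53.3 + 63.3×2.32×-3.19 = -6688.4
Σ ṁᵢCp,ᵢ = 50.3×2.32 + 63.3×2.32 = 263.55
T_out = -6688.4 / 263.55 = -25.378 °C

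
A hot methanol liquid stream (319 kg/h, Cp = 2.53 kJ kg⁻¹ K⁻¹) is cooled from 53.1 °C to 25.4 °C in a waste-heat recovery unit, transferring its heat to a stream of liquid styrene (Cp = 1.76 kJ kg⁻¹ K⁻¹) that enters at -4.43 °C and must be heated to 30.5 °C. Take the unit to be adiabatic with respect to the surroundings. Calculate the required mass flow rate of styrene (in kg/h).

Heat released by hot stream: Q = 319 × 2.53 × (53.1 − 25.4) = 22356 kJ/h
Energy balance on cold side (adiabatic exchanger): Q = ṁ_c·Cp_c·(T_c,out − T_c,in)
ṁ_c = 22356 / [1.76 × (30.5 − -4.43)] = 363.65 kg/h

ṁ_c = 364 kg/h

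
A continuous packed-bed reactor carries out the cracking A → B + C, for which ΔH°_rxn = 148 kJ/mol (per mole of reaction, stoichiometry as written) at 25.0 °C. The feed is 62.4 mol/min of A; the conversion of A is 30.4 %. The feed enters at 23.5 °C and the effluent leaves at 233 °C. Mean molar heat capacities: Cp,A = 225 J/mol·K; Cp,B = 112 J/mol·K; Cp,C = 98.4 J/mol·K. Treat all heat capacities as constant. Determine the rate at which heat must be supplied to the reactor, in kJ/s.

Extent of reaction ξ = 0.304 × 62.4 = 18.97 mol/min
Reaction term: ξ·ΔH°_rxn = 18.97 × 148 = 2807.5 kJ/min
Sensible, feed 23.5→25 °C: 21.06 kJ/min
Outlet flows (mol/min): A 43.43, B 18.97, C 18.97
Sensible, products 25→233 °C: 2862.7 kJ/min
Q = ΔH = 5691.3 kJ/min = 94.855 kW
Heat supplied = 94.855 kJ/s

Q_in = 94.9 kJ/s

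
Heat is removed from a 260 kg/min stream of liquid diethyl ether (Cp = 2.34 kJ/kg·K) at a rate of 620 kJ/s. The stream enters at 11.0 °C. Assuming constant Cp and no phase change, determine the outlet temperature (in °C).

T_out = -50.1 °C

Q = 620 kJ/s = 37200 kJ/min
ΔT = Q/(ṁ·Cp) = 37200/(260×2.34) = 61.144 K
T_out = 11.0 − 61.144 = -50.144 °C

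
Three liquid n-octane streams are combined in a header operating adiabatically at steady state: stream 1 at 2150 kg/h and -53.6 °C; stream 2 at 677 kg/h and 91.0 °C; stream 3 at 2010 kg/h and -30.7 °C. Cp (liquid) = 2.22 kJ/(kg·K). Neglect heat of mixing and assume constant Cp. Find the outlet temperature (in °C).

Adiabatic, steady state ⇒ Σ ṁᵢCp,ᵢ(T_out − Tᵢ) = 0
T_out = Σ ṁᵢCp,ᵢTᵢ / Σ ṁᵢCp,ᵢ
      = -256050 / 10738 = -23.845 °C

T_out = -23.8 °C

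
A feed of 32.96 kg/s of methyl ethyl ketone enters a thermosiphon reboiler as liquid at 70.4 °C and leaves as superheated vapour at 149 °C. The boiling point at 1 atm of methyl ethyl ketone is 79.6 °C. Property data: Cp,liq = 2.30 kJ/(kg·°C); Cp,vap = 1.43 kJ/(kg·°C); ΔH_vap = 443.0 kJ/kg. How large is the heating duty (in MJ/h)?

liquid 70.4→79.6 °C: 21.16 kJ/kg
vaporisation at 79.6 °C: 443 kJ/kg
vapour 79.6→149 °C: 99.242 kJ/kg
Δh = 21.16 + 443 + 99.242 = 563.4 kJ/kg
Q = ṁ·Δh = 32.96 kg/s × 563.4 kJ/kg = 18570 kJ/s
|Q| = 18570 kW = 66851 MJ/h

Q = 66900 MJ/h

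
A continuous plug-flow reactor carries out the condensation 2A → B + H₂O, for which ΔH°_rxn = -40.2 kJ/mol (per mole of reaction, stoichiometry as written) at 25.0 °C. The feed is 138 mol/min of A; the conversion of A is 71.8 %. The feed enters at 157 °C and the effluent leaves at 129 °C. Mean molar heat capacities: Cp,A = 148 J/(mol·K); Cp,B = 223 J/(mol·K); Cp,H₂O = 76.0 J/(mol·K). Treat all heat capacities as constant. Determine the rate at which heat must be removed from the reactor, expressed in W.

Q_out = 42500 W

Extent of reaction ξ = 0.718 × 138 / 2 = 49.542 mol/min
Reaction term: ξ·ΔH°_rxn = 49.542 × -40.2 = -1991.6 kJ/min
Sensible, feed 157→25 °C: -2696 kJ/min
Outlet flows (mol/min): A 38.916, B 49.542, H₂O 49.542
Sensible, products 25→129 °C: 2139.6 kJ/min
Q = ΔH = -2548 kJ/min = -42.467 kW
Heat removed = 42467 W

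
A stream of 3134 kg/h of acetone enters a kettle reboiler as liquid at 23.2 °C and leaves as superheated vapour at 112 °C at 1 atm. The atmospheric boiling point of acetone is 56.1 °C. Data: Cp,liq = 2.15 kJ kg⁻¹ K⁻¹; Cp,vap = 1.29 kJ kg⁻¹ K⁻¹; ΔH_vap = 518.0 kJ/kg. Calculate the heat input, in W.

Q = 575000 W

liquid 23.2→56.1 °C: 70.735 kJ/kg
vaporisation at 56.1 °C: 518 kJ/kg
vapour 56.1→112 °C: 72.111 kJ/kg
Δh = 70.735 + 518 + 72.111 = 660.85 kJ/kg
Q = ṁ·Δh = 3134 kg/h × 660.85 kJ/kg = 2.0711e+06 kJ/h
|Q| = 575.3 kW = 575300 W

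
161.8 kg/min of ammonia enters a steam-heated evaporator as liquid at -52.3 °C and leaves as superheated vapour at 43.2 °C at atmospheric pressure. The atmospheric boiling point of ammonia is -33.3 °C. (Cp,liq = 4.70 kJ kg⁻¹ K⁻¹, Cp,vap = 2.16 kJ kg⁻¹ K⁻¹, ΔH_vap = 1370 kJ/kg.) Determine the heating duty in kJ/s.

liquid -52.3→-33.3 °C: 89.3 kJ/kg
vaporisation at -33.3 °C: 1370 kJ/kg
vapour -33.3→43.2 °C: 165.24 kJ/kg
Δh = 89.3 + 1370 + 165.24 = 1624.5 kJ/kg
Q = ṁ·Δh = 161.8 kg/min × 1624.5 kJ/kg = 262850 kJ/min
|Q| = 4380.8 kW

Q = 4380 kJ/s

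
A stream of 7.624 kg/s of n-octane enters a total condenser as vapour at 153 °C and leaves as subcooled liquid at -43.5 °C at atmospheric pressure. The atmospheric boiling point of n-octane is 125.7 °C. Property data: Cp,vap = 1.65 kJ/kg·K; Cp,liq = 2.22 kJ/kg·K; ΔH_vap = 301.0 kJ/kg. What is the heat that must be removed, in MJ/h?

vapour 153→125.7 °C: -45.045 kJ/kg
condensation at 125.7 °C: -301 kJ/kg
liquid 125.7→-43.5 °C: -375.62 kJ/kg
Δh = -45.045 + -301 + -375.62 = -721.67 kJ/kg
Q = ṁ·Δh = 7.624 kg/s × -721.67 kJ/kg = -5502 kJ/s
|Q| = 5502 kW = 19807 MJ/h

Q_c = 19800 MJ/h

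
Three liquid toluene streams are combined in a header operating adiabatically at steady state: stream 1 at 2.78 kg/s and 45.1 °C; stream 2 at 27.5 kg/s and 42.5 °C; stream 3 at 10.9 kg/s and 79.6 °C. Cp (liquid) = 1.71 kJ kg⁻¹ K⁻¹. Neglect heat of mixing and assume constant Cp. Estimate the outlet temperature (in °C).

No heat crosses the boundary, so H_out = H_in.
Σ ṁᵢCp,ᵢTᵢ = 2.78×1.71×45.1 + 27.5×1.71×42.5 + 10.9×1.71×79.6 = 3696.6
Σ ṁᵢCp,ᵢ = 2.78×1.71 + 27.5×1.71 + 10.9×1.71 = 70.418
T_out = 3696.6 / 70.418 = 52.496 °C

T_out = 52.5 °C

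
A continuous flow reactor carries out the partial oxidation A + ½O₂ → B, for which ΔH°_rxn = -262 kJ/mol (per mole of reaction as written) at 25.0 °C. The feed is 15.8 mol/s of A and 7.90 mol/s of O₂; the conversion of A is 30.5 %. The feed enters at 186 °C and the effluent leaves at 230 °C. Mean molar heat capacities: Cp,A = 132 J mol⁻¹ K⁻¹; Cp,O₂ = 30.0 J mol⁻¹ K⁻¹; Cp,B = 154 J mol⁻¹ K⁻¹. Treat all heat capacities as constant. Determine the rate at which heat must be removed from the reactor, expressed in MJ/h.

Extent of reaction ξ = 0.305 × 15.8 = 4.819 mol/s
Reaction term: ξ·ΔH°_rxn = 4.819 × -262 = -1262.6 kJ/s
Sensible, feed 186→25 °C: -373.94 kJ/s
Outlet flows (mol/s): A 10.981, O₂ 5.4905, B 4.819
Sensible, products 25→230 °C: 483.05 kJ/s
Q = ΔH = -1153.5 kJ/s = -1153.5 kW
Heat removed = 4152.5 MJ/h

Q_out = 4150 MJ/h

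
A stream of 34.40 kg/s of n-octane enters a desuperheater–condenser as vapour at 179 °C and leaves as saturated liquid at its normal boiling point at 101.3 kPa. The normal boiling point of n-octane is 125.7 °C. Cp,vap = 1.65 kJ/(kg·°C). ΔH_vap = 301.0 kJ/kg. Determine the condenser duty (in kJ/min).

Q_c = 803000 kJ/min

vapour 179→125.7 °C: -87.945 kJ/kg
condensation at 125.7 °C: -301 kJ/kg
Δh = -87.945 + -301 = -388.94 kJ/kg
Q = ṁ·Δh = 34.40 kg/s × -388.94 kJ/kg = -13380 kJ/s
|Q| = 13380 kW = 802780 kJ/min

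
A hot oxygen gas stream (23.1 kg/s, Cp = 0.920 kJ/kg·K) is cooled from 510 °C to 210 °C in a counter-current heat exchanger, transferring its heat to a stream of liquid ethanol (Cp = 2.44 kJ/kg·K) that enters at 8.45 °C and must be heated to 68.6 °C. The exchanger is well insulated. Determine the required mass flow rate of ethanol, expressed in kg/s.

Heat released by hot stream: Q = 23.1 × 0.920 × (510 − 210) = 6375.6 kJ/s
Energy balance on cold side (adiabatic exchanger): Q = ṁ_c·Cp_c·(T_c,out − T_c,in)
ṁ_c = 6375.6 / [2.44 × (68.6 − 8.45)] = 43.441 kg/s

ṁ_c = 43.4 kg/s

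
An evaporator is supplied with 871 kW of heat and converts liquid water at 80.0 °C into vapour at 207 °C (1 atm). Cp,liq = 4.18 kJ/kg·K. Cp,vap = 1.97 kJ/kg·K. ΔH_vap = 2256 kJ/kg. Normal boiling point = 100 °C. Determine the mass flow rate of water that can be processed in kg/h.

Δh = 4.18×(100−80.0) + 2256 + 1.97×(207−100) = 2550.4 kJ/kg
Q = 871 kW = 871 kJ/s = 3.1356e+06 kJ/h
ṁ = Q/Δh = 3.1356e+06 / 2550.4 = 1229.5 kg/h

ṁ = 1230 kg/h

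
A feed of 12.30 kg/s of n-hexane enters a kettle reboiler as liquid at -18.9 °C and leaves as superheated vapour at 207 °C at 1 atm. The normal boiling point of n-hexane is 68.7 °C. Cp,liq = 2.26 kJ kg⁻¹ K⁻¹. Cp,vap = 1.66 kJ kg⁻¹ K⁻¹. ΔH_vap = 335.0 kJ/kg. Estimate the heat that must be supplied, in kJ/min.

Q = 563000 kJ/min

liquid -18.9→68.7 °C: 197.98 kJ/kg
vaporisation at 68.7 °C: 335 kJ/kg
vapour 68.7→207 °C: 229.58 kJ/kg
Δh = 197.98 + 335 + 229.58 = 762.55 kJ/kg
Q = ṁ·Δh = 12.30 kg/s × 762.55 kJ/kg = 9379.4 kJ/s
|Q| = 9379.4 kW = 562760 kJ/min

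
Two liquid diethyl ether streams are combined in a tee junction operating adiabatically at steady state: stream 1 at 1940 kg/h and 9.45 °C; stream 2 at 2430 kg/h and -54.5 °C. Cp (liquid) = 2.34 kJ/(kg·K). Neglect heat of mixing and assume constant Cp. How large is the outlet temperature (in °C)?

T_out = -26.1 °C

Energy balance with Q = 0: Σ ṁᵢCp,ᵢ(T_out − Tᵢ) = 0
Σ ṁᵢCp,ᵢTᵢ = 1940×2.34×9.45 + 2430×2.34×-54.5 = -267000
Σ ṁᵢCp,ᵢ = 1940×2.34 + 2430×2.34 = 10226
T_out = -267000 / 10226 = -26.11 °C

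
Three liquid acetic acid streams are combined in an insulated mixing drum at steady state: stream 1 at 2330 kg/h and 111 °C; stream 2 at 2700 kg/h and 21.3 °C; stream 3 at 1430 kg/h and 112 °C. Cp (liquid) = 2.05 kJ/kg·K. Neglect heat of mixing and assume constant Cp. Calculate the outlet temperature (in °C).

Energy balance with Q = 0: Σ ṁᵢCp,ᵢ(T_out − Tᵢ) = 0
T_out = Σ ṁᵢCp,ᵢTᵢ / Σ ṁᵢCp,ᵢ
      = 976410 / 13243 = 73.731 °C

T_out = 73.7 °C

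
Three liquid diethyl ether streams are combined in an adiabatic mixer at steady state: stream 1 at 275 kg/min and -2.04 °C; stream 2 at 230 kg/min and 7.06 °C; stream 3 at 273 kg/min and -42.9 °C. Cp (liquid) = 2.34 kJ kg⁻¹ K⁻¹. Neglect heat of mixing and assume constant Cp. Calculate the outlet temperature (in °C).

Adiabatic, steady state ⇒ Σ ṁᵢCp,ᵢ(T_out − Tᵢ) = 0
T_out = Σ ṁᵢCp,ᵢTᵢ / Σ ṁᵢCp,ᵢ
      = -24918 / 1820.5 = -13.688 °C

T_out = -13.7 °C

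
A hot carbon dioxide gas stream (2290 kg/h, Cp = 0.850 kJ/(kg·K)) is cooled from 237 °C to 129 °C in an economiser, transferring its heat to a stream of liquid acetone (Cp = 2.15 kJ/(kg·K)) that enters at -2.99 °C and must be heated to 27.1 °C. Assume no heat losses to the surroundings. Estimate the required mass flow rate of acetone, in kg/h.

ṁ_c = 3250 kg/h

Heat released by hot stream: Q = 2290 × 0.850 × (237 − 129) = 210220 kJ/h
Energy balance on cold side (adiabatic exchanger): Q = ṁ_c·Cp_c·(T_c,out − T_c,in)
ṁ_c = 210220 / [2.15 × (27.1 − -2.99)] = 3249.5 kg/h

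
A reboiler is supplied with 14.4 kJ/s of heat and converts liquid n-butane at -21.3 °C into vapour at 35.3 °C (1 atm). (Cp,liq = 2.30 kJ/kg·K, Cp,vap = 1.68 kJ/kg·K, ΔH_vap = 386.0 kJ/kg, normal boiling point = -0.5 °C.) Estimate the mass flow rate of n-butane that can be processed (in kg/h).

ṁ = 105 kg/h

Δh = 2.30×(-0.5−-21.3) + 386.0 + 1.68×(35.3−-0.5) = 493.98 kJ/kg
Q = 14.4 kJ/s = 14.4 kJ/s = 51840 kJ/h
ṁ = Q/Δh = 51840 / 493.98 = 104.94 kg/h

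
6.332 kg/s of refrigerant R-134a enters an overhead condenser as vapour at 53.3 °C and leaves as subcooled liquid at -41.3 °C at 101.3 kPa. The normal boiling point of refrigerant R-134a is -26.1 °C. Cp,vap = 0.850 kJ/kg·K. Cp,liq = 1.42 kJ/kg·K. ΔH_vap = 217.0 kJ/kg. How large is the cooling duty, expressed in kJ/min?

vapour 53.3→-26.1 °C: -67.49 kJ/kg
condensation at -26.1 °C: -217 kJ/kg
liquid -26.1→-41.3 °C: -21.584 kJ/kg
Δh = -67.49 + -217 + -21.584 = -306.07 kJ/kg
Q = ṁ·Δh = 6.332 kg/s × -306.07 kJ/kg = -1938.1 kJ/s
|Q| = 1938.1 kW = 116280 kJ/min

Q_c = 116000 kJ/min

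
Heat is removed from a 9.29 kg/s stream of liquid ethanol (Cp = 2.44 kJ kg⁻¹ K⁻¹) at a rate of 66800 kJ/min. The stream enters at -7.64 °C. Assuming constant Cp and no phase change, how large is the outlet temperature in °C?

Q = 66800 kJ/min = 1113.3 kJ/s
ΔT = Q/(ṁ·Cp) = 1113.3/(9.29×2.44) = 49.116 K
T_out = -7.64 − 49.116 = -56.756 °C

T_out = -56.8 °C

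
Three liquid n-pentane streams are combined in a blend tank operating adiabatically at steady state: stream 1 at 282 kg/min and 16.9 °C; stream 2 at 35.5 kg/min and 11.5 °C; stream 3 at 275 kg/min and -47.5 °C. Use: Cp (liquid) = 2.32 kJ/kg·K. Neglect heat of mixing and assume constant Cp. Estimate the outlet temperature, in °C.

T_out = -13.3 °C

Energy balance with Q = 0: Σ ṁᵢCp,ᵢ(T_out − Tᵢ) = 0
T_out = Σ ṁᵢCp,ᵢTᵢ / Σ ṁᵢCp,ᵢ
      = -18301 / 1374.6 = -13.314 °C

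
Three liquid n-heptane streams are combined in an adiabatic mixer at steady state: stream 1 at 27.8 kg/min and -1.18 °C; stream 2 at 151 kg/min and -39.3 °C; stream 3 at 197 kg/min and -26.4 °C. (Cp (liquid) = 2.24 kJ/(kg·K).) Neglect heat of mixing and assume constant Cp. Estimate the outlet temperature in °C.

Energy balance with Q = 0: Σ ṁᵢCp,ᵢ(T_out − Tᵢ) = 0
Σ ṁᵢCp,ᵢTᵢ = 27.8×2.24×-1.18 + 151×2.24×-39.3 + 197×2.24×-26.4 = -25016
Σ ṁᵢCp,ᵢ = 27.8×2.24 + 151×2.24 + 197×2.24 = 841.79
T_out = -25016 / 841.79 = -29.718 °C

T_out = -29.7 °C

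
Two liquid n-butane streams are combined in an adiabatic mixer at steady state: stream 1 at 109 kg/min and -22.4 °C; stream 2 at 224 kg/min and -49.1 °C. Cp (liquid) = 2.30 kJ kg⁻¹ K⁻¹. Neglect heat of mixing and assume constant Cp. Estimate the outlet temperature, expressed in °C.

T_out = -40.4 °C

No heat crosses the boundary, so H_out = H_in.
Σ ṁᵢCp,ᵢTᵢ = 109×2.30×-22.4 + 224×2.30×-49.1 = -30912
Σ ṁᵢCp,ᵢ = 109×2.30 + 224×2.30 = 765.9
T_out = -30912 / 765.9 = -40.36 °C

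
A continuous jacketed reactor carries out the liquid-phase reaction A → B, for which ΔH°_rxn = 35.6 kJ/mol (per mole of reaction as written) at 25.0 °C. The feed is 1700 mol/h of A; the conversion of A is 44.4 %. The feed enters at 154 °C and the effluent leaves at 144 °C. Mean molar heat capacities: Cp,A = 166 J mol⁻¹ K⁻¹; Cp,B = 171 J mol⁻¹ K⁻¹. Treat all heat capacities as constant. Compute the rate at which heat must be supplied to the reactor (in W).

Extent of reaction ξ = 0.444 × 1700 = 754.8 mol/h
Reaction term: ξ·ΔH°_rxn = 754.8 × 35.6 = 26871 kJ/h
Sensible, feed 154→25 °C: -36404 kJ/h
Outlet flows (mol/h): A 945.2, B 754.8
Sensible, products 25→144 °C: 34031 kJ/h
Q = ΔH = 24498 kJ/h = 6.805 kW
Heat supplied = 6805 W

Q_in = 6800 W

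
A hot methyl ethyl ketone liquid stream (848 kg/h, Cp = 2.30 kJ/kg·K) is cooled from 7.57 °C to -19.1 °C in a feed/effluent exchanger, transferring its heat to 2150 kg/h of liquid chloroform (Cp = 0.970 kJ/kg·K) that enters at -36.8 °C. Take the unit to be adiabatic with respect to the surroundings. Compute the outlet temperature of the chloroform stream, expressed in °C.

Heat released by hot stream: Q = 848 × 2.30 × (7.57 − -19.1) = 52017 kJ/h
Energy balance on cold side (adiabatic exchanger): Q = ṁ_c·Cp_c·(T_c,out − T_c,in)
T_c,out = -36.8 + 52017/(2150 × 0.970) = -11.858 °C

T_c,out = -11.9 °C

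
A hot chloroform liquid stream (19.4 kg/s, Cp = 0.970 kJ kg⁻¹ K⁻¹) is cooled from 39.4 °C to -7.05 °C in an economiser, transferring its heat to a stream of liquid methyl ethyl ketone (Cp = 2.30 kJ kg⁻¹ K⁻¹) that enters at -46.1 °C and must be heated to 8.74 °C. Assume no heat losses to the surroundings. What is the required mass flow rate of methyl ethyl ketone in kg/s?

ṁ_c = 6.93 kg/s

Heat released by hot stream: Q = 19.4 × 0.970 × (39.4 − -7.05) = 874.1 kJ/s
Energy balance on cold side (adiabatic exchanger): Q = ṁ_c·Cp_c·(T_c,out − T_c,in)
ṁ_c = 874.1 / [2.30 × (8.74 − -46.1)] = 6.93 kg/s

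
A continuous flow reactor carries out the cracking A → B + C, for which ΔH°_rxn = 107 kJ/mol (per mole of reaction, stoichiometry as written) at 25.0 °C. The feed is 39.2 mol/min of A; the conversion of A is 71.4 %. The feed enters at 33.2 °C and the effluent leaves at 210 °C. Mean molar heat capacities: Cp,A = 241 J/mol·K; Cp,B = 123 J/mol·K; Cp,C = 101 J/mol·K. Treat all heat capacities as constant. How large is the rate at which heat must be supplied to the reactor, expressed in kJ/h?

Extent of reaction ξ = 0.714 × 39.2 = 27.989 mol/min
Reaction term: ξ·ΔH°_rxn = 27.989 × 107 = 2994.8 kJ/min
Sensible, feed 33.2→25 °C: -77.467 kJ/min
Outlet flows (mol/min): A 11.211, B 27.989, C 27.989
Sensible, products 25→210 °C: 1659.7 kJ/min
Q = ΔH = 4577 kJ/min = 76.284 kW
Heat supplied = 274620 kJ/h

Q_in = 275000 kJ/h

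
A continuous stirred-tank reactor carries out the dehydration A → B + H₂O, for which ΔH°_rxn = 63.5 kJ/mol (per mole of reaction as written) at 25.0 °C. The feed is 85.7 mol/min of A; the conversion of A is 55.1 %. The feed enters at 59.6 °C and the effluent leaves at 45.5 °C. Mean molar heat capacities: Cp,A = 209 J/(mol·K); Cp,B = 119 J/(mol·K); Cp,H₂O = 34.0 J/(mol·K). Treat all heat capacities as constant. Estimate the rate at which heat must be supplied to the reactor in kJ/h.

Extent of reaction ξ = 0.551 × 85.7 = 47.221 mol/min
Reaction term: ξ·ΔH°_rxn = 47.221 × 63.5 = 2998.5 kJ/min
Sensible, feed 59.6→25 °C: -619.73 kJ/min
Outlet flows (mol/min): A 38.479, B 47.221, H₂O 47.221
Sensible, products 25→45.5 °C: 312.97 kJ/min
Q = ΔH = 2691.8 kJ/min = 44.863 kW
Heat supplied = 161510 kJ/h

Q_in = 162000 kJ/h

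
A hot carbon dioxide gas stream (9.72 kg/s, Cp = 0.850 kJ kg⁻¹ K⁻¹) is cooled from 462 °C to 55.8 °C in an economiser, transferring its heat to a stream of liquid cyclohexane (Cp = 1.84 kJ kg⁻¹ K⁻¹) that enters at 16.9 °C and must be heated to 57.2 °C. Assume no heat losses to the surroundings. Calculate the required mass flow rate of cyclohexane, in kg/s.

ṁ_c = 45.3 kg/s

Heat released by hot stream: Q = 9.72 × 0.850 × (462 − 55.8) = 3356 kJ/s
Energy balance on cold side (adiabatic exchanger): Q = ṁ_c·Cp_c·(T_c,out − T_c,in)
ṁ_c = 3356 / [1.84 × (57.2 − 16.9)] = 45.259 kg/s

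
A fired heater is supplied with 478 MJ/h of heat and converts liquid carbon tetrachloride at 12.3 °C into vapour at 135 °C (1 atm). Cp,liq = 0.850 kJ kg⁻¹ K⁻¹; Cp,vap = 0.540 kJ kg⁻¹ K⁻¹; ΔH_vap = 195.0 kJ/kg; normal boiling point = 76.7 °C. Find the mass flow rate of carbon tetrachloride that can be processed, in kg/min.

ṁ = 28.3 kg/min

Δh = 0.850×(76.7−12.3) + 195.0 + 0.540×(135−76.7) = 281.22 kJ/kg
Q = 478 MJ/h = 132.78 kJ/s = 7966.7 kJ/min
ṁ = Q/Δh = 7966.7 / 281.22 = 28.329 kg/min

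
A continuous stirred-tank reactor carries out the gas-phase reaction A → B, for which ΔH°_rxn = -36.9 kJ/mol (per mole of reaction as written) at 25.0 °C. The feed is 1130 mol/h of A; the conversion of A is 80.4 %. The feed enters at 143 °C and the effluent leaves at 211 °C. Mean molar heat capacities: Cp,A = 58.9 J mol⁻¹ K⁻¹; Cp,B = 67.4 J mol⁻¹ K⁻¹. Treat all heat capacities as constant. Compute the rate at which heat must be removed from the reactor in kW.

Extent of reaction ξ = 0.804 × 1130 = 908.52 mol/h
Reaction term: ξ·ΔH°_rxn = 908.52 × -36.9 = -33524 kJ/h
Sensible, feed 143→25 °C: -7853.7 kJ/h
Outlet flows (mol/h): A 221.48, B 908.52
Sensible, products 25→211 °C: 13816 kJ/h
Q = ΔH = -27562 kJ/h = -7.6562 kW
Heat removed = 7.6562 kW

Q_out = 7.66 kW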